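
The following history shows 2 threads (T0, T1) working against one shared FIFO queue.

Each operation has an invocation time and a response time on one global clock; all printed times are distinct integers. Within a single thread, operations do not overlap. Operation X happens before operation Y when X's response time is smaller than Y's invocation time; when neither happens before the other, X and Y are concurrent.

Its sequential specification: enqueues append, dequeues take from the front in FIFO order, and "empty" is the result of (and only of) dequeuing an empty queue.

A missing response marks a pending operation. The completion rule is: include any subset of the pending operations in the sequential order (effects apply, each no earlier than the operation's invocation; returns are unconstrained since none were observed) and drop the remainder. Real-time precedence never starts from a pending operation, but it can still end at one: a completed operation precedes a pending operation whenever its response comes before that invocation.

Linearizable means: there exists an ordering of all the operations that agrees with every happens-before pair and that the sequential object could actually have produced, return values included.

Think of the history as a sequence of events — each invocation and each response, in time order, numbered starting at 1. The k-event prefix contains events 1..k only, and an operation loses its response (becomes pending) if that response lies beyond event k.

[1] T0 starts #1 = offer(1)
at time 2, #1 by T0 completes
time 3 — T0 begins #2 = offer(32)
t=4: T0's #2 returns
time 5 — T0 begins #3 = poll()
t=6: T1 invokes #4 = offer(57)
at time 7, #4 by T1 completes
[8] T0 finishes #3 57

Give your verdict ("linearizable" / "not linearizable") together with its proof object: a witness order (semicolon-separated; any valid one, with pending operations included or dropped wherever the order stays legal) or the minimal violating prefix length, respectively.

not linearizable — minimal violating prefix: 8 events

through event 7 a valid linearization exists; event 8 (#3 responding at time 8) ends that
the 4 completed operations admit 2 real-time orders; each fails the FIFO queue replay
sample order #1, #2, #3, #4 stalls at step 3 — #3 poll() → 57 has no legal effect
sample order #1, #2, #4, #3 stalls at step 4 — #3 poll() → 57 has no legal effect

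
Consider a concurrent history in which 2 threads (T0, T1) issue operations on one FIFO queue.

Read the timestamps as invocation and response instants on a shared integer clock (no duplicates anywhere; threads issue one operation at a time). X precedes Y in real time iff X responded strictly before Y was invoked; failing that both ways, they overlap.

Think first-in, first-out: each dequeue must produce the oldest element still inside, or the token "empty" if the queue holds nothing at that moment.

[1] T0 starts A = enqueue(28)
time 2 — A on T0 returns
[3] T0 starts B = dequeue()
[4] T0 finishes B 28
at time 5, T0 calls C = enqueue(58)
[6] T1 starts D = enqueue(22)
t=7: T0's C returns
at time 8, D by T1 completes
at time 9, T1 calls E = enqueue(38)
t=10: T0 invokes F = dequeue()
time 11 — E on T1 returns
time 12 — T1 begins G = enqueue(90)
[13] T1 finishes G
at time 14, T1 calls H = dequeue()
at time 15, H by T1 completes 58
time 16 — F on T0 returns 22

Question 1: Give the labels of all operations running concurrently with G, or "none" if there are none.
Answer: F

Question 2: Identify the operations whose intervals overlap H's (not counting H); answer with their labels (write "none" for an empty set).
Answer: F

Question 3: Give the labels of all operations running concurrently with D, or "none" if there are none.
Answer: C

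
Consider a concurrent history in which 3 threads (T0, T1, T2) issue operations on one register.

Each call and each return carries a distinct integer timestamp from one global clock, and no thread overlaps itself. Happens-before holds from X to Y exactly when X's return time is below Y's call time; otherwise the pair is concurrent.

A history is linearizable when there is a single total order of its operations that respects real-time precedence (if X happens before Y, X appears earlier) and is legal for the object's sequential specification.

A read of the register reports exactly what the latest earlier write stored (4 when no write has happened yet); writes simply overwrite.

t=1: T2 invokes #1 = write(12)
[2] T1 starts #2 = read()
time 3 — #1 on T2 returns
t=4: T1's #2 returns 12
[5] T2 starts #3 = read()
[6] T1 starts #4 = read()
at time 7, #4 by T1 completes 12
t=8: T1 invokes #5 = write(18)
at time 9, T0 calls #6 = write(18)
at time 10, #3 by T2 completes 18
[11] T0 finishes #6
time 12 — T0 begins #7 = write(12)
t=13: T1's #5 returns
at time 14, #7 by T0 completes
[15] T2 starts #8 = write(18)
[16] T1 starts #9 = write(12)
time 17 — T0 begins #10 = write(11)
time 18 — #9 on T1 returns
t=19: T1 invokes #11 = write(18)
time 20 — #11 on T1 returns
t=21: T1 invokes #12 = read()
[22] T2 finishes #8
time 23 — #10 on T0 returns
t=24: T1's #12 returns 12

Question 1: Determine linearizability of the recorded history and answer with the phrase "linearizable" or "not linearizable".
prefix check: 1..23 passes, 1..24 fails once #12's time-24 response joins
440 orders of the 12 completed register ops respect real time; none is legal
take #1, #2, #3, #4, #5, #6, #7, #8, #9, #10, #11, #12: step 3 already fails, because #3 read() → 18 cannot occur there
take #1, #2, #3, #4, #5, #6, #7, #8, #9, #11, #10, #12: step 3 already fails, because #3 read() → 18 cannot occur there

not linearizable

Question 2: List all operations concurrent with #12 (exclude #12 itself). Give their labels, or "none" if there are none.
#12 spans [21,24]; an op avoiding the whole window 21..24 is ordered, any other is concurrent
#1 [1,3]: before
#2 [2,4]: before
#3 [5,10]: before
#4 [6,7]: before
#5 [8,13]: before
#6 [9,11]: before
#7 [12,14]: before
#8 [15,22]: concurrent
#9 [16,18]: before
#10 [17,23]: concurrent
#11 [19,20]: before

#10, #8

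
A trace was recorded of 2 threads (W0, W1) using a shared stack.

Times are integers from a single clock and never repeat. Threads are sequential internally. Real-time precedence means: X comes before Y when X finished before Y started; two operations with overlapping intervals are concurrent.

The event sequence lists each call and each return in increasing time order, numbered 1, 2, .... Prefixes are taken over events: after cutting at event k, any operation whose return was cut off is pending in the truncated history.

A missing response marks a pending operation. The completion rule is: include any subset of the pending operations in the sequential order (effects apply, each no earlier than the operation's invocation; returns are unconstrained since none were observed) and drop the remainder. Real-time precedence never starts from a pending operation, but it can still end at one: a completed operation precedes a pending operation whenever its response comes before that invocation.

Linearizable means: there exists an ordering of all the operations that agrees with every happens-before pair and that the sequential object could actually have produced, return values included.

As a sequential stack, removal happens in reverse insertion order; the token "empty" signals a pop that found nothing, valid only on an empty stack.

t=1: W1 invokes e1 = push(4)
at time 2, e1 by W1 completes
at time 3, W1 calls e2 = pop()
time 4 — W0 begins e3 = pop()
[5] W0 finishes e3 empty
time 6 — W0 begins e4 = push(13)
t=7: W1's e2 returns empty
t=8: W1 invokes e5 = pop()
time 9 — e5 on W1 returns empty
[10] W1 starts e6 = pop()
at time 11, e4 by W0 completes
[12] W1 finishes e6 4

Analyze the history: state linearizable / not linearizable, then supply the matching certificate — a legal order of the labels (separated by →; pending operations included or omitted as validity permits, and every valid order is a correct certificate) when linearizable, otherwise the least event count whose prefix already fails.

through event 6 a valid linearization exists; event 7 (e2 responding at time 7) ends that
real-time-consistent orders of the 3 completed operations: 2 — all fail the stack replay
including or dropping the 1 pending operation (e4) in any combination fails
take e1, e2, e3 (pending dropped): step 2 already fails, because e2 pop() → empty cannot occur there
take e1, e3, e2 (pending dropped): step 2 already fails, because e3 pop() → empty cannot occur there

not linearizable — minimal violating prefix: 7 events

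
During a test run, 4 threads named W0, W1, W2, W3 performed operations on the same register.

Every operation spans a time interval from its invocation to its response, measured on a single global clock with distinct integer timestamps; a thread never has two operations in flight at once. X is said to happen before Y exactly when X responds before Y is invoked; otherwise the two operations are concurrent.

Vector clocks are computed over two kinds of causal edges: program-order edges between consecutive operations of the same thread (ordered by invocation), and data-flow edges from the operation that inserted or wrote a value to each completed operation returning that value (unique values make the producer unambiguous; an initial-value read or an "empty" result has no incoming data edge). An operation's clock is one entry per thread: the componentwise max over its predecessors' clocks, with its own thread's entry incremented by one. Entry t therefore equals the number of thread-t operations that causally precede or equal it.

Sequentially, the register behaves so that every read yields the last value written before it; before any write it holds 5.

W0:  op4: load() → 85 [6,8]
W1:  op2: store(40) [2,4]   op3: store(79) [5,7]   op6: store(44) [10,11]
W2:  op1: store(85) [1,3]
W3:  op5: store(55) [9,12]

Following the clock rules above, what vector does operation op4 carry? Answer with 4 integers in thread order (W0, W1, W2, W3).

root op op5, invoked 9: fresh clock plus W3's own tick → (0, 0, 0, 1)
root op op1, invoked 1: fresh clock plus W2's own tick → (0, 0, 1, 0)
root op op2, invoked 2: fresh clock plus W1's own tick → (0, 1, 0, 0)
from VC(op2)=(0, 1, 0, 0), op3 (invoked 5) maxes components and bumps W1 → (0, 2, 0, 0)
from VC(op1)=(0, 0, 1, 0), op4 (invoked 6) maxes components and bumps W0 → (1, 0, 1, 0)
from VC(op3)=(0, 2, 0, 0), op6 (invoked 10) maxes components and bumps W1 → (0, 3, 0, 0)
target: VC(op4) = (1, 0, 1, 0)

(1, 0, 1, 0)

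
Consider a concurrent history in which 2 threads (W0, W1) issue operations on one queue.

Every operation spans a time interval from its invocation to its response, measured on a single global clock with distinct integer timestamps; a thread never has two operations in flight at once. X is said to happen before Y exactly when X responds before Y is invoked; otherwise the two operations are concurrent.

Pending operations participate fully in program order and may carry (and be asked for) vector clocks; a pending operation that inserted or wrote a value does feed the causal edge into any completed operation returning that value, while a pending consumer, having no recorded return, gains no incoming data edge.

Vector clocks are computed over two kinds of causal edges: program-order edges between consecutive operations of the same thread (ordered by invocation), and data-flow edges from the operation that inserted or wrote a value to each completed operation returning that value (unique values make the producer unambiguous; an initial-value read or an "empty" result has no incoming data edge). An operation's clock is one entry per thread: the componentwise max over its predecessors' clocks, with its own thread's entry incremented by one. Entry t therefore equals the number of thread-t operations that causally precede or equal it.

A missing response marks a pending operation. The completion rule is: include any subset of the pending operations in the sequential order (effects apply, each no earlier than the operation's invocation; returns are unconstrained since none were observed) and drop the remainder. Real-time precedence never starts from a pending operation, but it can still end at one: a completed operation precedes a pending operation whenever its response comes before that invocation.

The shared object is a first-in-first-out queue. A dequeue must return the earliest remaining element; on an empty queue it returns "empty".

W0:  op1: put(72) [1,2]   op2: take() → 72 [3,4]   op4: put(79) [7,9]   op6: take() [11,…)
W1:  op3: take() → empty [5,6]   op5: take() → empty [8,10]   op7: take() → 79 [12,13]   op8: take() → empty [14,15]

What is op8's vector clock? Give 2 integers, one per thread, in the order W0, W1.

(3, 4)

VC(op3, invoked at 5): no causal predecessors; +1 on W1 → (0, 1)
VC(op1, invoked at 1): no causal predecessors; +1 on W0 → (1, 0)
op5 (invocation 8): componentwise max over VC(op3)=(0, 1), +1 at W1, giving (0, 2)
op2 (invocation 3): componentwise max over VC(op1)=(1, 0), +1 at W0, giving (2, 0)
op4 (invocation 7): componentwise max over VC(op2)=(2, 0), +1 at W0, giving (3, 0)
op6 (invocation 11): componentwise max over VC(op4)=(3, 0), +1 at W0, giving (4, 0)
op7 (invocation 12): componentwise max over VC(op4)=(3, 0), VC(op5)=(0, 2), +1 at W1, giving (3, 3)
op8 (invocation 14): componentwise max over VC(op7)=(3, 3), +1 at W1, giving (3, 4)
target: VC(op8) = (3, 4)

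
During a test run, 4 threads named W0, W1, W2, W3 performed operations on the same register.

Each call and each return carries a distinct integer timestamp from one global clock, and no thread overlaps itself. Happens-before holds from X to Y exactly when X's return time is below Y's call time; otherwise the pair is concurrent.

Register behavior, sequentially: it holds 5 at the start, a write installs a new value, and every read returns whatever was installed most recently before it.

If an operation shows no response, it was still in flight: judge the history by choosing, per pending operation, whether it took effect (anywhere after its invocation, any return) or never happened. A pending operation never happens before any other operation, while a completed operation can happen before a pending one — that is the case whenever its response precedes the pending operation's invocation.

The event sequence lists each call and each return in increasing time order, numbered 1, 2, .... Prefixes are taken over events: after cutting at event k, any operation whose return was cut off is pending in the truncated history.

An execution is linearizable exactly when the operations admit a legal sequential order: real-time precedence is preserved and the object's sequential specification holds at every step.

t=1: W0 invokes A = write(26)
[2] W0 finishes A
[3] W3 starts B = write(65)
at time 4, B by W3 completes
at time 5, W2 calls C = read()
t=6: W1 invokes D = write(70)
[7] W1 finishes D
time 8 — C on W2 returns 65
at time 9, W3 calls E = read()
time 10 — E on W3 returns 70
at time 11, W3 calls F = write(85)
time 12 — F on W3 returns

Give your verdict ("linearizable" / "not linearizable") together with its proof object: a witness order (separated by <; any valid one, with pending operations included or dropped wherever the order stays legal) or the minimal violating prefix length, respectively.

step 1: A write(26) — value 26
step 2: B write(65) — value 65
step 3: C read() → 65 — value 65
step 4: D write(70) — value 70
step 5: E read() → 70 — value 70
step 6: F write(85) — value 85

linearizable — witness: A < B < C < D < E < F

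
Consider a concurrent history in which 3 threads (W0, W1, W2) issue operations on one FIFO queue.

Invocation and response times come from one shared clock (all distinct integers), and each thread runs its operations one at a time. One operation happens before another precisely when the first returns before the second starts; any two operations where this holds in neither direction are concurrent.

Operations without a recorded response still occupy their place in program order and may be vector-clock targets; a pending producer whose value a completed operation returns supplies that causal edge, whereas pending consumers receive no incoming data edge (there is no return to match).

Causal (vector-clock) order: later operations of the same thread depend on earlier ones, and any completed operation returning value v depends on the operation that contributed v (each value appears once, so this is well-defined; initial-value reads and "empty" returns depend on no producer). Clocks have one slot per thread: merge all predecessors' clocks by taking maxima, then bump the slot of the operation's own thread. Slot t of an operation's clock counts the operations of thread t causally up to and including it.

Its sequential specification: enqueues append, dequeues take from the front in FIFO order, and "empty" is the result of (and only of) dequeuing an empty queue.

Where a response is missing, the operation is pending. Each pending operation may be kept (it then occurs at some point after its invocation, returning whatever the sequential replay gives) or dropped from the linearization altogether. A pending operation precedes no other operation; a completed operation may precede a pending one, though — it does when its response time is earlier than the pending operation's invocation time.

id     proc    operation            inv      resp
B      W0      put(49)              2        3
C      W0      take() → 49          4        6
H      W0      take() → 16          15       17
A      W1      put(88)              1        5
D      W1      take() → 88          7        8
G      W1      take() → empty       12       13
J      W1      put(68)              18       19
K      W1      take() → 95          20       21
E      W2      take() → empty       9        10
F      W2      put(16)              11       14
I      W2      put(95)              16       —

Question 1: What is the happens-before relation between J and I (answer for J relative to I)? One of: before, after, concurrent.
Answer: concurrent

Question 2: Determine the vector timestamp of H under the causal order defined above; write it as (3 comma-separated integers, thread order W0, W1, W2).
Answer: (3, 0, 2)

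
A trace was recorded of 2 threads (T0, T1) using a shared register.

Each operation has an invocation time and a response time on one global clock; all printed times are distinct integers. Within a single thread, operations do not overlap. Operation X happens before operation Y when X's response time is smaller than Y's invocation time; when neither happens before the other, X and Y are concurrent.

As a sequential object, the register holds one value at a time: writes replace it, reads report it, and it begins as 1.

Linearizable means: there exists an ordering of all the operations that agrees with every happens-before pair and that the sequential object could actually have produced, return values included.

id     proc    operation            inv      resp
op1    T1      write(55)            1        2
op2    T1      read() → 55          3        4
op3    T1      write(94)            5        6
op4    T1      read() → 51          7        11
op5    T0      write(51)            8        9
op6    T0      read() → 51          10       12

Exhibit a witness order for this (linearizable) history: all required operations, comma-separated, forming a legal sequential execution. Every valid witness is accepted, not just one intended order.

op1, op2, op3, op5, op4, op6

step 1: op1 write(55) — value 55
step 2: op2 read() → 55 — value 55
step 3: op3 write(94) — value 94
step 4: op5 write(51) — value 51
step 5: op4 read() → 51 — value 51
step 6: op6 read() → 51 — value 51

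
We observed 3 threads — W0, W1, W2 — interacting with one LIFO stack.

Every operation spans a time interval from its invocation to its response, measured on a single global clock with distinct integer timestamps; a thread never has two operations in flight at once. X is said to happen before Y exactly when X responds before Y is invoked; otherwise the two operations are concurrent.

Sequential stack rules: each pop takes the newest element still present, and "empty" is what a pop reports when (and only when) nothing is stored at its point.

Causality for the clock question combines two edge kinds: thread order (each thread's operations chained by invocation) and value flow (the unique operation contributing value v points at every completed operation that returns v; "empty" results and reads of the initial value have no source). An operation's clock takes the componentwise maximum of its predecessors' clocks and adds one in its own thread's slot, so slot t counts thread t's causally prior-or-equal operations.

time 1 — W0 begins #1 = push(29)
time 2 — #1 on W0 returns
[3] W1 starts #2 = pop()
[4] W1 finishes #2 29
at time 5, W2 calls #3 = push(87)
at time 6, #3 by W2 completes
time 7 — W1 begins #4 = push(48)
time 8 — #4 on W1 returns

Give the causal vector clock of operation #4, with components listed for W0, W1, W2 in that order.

invoked at 5, #3 has no predecessors; its own W2 bump gives (0, 0, 1)
invoked at 1, #1 has no predecessors; its own W0 bump gives (1, 0, 0)
#2 (invocation 3): componentwise max over VC(#1)=(1, 0, 0), +1 at W1, giving (1, 1, 0)
#4 (invocation 7): componentwise max over VC(#2)=(1, 1, 0), +1 at W1, giving (1, 2, 0)
target: VC(#4) = (1, 2, 0)

(1, 2, 0)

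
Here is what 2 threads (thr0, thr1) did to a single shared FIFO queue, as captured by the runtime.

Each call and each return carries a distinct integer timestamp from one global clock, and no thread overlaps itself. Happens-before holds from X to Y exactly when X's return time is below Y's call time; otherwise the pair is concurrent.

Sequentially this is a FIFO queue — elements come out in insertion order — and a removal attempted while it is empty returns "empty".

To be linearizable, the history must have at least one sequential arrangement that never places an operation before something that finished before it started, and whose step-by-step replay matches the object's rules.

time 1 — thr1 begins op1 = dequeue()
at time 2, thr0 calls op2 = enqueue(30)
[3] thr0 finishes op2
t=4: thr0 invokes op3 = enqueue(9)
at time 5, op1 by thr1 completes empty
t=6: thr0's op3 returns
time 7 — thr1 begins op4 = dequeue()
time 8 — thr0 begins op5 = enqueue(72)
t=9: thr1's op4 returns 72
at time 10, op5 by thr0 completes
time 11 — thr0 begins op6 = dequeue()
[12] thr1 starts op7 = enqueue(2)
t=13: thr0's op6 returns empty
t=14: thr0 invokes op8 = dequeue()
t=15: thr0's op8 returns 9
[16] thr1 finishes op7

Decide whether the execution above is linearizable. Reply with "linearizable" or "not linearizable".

the violation lands at event 9, op4's response at time 9: events 1..8 linearize, events 1..9 do not
no legal order exists: 3 real-time-consistent candidates over 4 completed FIFO queue operations, all rejected
including or dropping the 1 pending operation (op5) in any combination fails
e.g. op1, op2, op3, op4 (pending dropped): illegal at step 4, since op4 dequeue() → 72 cannot apply there
e.g. op2, op1, op3, op4 (pending dropped): illegal at step 2, since op1 dequeue() → empty cannot apply there

not linearizable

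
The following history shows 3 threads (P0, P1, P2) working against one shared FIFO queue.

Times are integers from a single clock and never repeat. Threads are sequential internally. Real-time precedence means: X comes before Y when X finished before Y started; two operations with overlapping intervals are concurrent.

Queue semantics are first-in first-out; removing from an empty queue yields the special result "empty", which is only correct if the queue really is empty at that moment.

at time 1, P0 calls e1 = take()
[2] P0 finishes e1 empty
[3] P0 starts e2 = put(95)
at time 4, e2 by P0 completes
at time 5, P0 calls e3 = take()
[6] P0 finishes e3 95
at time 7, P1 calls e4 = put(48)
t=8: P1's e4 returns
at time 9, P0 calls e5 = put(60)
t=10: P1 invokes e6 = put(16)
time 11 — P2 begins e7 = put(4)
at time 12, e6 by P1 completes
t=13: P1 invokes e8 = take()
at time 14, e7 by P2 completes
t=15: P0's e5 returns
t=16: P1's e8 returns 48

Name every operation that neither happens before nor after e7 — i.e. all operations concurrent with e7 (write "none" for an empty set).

overlap test against e7 [11,14]: concurrent iff the interval meets 11..14
e1 [1,2]: before
e2 [3,4]: before
e3 [5,6]: before
e4 [7,8]: before
e5 [9,15]: concurrent
e6 [10,12]: concurrent
e8 [13,16]: concurrent

e5, e6, e8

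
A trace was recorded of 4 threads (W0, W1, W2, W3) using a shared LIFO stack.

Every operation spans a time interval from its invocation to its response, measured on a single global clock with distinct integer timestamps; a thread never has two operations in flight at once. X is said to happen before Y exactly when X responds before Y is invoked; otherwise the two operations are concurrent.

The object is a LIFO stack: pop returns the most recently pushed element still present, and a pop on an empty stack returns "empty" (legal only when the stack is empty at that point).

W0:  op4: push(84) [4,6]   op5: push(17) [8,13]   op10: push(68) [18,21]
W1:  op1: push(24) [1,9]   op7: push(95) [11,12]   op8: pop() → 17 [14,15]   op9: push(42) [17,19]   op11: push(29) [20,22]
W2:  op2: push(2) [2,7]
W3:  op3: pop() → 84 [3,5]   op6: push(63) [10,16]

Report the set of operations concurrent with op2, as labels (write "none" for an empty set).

op2 spans [2,7]: anything still running between times 2 and 7 counts as concurrent
op1 [1,9]: concurrent
op3 [3,5]: concurrent
op4 [4,6]: concurrent
op5 [8,13]: after
op6 [10,16]: after
op7 [11,12]: after
op8 [14,15]: after
op9 [17,19]: after
op10 [18,21]: after
op11 [20,22]: after

op1, op3, op4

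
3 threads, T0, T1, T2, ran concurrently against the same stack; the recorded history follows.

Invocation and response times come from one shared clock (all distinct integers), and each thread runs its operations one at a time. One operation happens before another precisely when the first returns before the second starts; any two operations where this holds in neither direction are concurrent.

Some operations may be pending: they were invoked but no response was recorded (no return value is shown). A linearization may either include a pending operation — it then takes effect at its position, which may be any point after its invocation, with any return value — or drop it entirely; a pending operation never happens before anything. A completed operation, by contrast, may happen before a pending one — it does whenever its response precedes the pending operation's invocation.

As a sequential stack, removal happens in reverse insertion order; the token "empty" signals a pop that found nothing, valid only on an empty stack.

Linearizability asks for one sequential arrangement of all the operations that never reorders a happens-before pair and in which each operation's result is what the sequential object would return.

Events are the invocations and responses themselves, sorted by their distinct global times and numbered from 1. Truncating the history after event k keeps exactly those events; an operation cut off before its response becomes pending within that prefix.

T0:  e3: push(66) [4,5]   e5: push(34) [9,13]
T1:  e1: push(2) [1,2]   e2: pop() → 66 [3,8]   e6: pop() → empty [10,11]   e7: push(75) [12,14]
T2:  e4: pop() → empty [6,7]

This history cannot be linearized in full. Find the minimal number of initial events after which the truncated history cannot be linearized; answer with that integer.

one valid order for events 1..6 is e1, e2, e3:
step 1: e1 push(2) — stack <2>
step 2: e2 pop() (pending, included) — stack <>
step 3: e3 push(66) — stack <66>
adding event 7 (e4 responds at 7) leaves no legal real-time order
no completion choice of the 1 pending operation (e2) rescues it — every subset was tried
sample order e1, e3, e4 (pending dropped) stalls at step 3 — e4 pop() → empty has no legal effect

7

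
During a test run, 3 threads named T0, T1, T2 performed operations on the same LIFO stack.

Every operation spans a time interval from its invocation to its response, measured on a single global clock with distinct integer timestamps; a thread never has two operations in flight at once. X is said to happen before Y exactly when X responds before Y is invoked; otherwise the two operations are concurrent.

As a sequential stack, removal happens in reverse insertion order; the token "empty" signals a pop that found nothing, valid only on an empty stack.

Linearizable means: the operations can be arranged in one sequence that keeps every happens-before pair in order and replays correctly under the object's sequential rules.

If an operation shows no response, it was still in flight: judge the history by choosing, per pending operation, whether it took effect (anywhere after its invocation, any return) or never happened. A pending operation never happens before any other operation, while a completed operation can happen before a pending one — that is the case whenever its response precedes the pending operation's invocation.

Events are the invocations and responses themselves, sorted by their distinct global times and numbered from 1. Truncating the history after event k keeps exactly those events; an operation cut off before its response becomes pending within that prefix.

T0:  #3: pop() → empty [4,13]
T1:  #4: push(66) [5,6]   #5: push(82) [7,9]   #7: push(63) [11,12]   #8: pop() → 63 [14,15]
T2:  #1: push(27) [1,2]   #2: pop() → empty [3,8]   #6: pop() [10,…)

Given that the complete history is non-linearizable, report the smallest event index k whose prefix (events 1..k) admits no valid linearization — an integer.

13

events 1..12 are linearizable, e.g. via #1, #3, #2, #4, #5, #6, #7:
step 1: #1 push(27) — stack <27>
step 2: #3 pop() (pending, included) — stack <>
step 3: #2 pop() → empty — stack <>
step 4: #4 push(66) — stack <66>
step 5: #5 push(82) — stack <66,82>
step 6: #6 pop() (pending, included) — stack <66>
step 7: #7 push(63) — stack <66,63>
with event 13 included (#3 responding at time 13), all real-time-consistent orders fail
no completion choice of the 1 pending operation (#6) rescues it — every subset was tried
one such order, #1, #2, #3, #4, #5, #7 (pending dropped), breaks at step 2 where #2 pop() → empty is illegal
one such order, #1, #2, #4, #3, #5, #7 (pending dropped), breaks at step 2 where #2 pop() → empty is illegal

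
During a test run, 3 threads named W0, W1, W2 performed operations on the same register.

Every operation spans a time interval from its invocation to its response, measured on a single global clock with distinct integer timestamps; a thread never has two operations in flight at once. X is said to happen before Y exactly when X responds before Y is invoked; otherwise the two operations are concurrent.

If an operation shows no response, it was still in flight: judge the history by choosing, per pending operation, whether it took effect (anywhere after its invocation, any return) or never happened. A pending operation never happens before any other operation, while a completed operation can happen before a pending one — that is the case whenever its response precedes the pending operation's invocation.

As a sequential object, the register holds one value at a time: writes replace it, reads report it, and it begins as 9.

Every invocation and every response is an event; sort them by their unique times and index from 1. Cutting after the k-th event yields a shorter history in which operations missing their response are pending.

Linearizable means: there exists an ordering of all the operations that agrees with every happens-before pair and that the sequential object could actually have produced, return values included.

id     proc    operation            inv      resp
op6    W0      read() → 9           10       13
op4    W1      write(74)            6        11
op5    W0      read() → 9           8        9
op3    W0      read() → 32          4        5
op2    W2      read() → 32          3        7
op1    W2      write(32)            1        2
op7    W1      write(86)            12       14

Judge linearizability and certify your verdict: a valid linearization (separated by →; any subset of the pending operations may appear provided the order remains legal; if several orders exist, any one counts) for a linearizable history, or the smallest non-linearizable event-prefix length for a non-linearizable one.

prefix check: 1..8 passes, 1..9 fails once op5's time-9 response joins
all 2 real-time-respecting orders fail — 4 completed register operations, no legal replay
every completion of the 1 pending operation (op4) was checked; none linearizes
one such order, op1, op2, op3, op5 (pending dropped), breaks at step 4 where op5 read() → 9 is illegal
one such order, op1, op3, op2, op5 (pending dropped), breaks at step 4 where op5 read() → 9 is illegal

not linearizable — minimal violating prefix: 9 events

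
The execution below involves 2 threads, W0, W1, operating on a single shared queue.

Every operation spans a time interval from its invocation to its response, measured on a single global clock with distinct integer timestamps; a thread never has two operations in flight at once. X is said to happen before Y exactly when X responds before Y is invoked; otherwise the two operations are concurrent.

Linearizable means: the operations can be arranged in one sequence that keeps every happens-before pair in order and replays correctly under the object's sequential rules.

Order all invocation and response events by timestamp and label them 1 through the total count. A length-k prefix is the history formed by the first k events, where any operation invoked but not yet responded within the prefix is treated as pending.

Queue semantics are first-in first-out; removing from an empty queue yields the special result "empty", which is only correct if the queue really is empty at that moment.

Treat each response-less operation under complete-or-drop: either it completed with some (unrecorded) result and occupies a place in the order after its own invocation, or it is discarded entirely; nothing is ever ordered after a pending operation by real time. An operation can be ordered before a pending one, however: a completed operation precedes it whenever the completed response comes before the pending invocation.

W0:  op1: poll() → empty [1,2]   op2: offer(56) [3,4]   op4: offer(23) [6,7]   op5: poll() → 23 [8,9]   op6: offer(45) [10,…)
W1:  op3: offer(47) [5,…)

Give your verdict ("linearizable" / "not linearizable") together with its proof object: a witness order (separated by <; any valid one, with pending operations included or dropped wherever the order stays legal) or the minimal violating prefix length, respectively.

through event 8 a valid linearization exists; event 9 (op5 responding at time 9) ends that
exactly one order of the 4 completed ops respects real time; the queue replay fails
completion choices over the 1 pending operation (op3) were checked; none helps
e.g. op1, op2, op4, op5 (pending dropped): illegal at step 4, since op5 poll() → 23 cannot apply there

not linearizable — minimal violating prefix: 9 events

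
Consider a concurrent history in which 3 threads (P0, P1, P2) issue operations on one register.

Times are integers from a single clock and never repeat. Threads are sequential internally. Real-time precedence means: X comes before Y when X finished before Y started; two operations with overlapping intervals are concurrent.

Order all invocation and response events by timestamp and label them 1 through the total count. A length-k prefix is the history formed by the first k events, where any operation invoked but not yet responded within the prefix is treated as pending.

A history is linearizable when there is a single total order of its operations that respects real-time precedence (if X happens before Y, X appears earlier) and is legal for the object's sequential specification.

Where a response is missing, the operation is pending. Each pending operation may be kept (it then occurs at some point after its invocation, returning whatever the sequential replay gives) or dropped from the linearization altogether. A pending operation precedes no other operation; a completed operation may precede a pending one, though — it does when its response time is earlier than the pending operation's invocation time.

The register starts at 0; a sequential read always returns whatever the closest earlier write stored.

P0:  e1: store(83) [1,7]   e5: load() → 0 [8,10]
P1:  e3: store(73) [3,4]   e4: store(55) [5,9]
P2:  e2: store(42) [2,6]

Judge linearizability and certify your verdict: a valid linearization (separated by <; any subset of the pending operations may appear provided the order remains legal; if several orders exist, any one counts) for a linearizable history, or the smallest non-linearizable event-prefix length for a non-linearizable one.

not linearizable — minimal violating prefix: 10 events

already the first 10 events (up to e5's response at time 10) admit no linearization; the first 9 still do
checked exhaustively: 18 real-time-consistent orders of 5 completed operations, zero legal register replays
one such order, e1, e2, e3, e4, e5, breaks at step 5 where e5 load() → 0 is illegal
one such order, e1, e2, e3, e5, e4, breaks at step 4 where e5 load() → 0 is illegal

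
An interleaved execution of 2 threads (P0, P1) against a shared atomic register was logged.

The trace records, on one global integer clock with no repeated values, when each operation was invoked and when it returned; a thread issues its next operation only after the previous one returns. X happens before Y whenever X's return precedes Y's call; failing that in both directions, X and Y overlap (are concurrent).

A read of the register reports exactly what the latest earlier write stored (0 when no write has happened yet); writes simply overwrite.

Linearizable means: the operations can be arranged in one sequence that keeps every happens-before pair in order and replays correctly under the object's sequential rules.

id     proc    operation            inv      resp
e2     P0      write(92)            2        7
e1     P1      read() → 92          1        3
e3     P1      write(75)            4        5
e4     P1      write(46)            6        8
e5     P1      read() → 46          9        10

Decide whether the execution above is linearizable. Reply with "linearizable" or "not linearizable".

witness order: e2, e1, e3, e4, e5
1. e2 write(92), leaving value 92
2. e1 read() → 92, leaving value 92
3. e3 write(75), leaving value 75
4. e4 write(46), leaving value 46
5. e5 read() → 46, leaving value 46

linearizable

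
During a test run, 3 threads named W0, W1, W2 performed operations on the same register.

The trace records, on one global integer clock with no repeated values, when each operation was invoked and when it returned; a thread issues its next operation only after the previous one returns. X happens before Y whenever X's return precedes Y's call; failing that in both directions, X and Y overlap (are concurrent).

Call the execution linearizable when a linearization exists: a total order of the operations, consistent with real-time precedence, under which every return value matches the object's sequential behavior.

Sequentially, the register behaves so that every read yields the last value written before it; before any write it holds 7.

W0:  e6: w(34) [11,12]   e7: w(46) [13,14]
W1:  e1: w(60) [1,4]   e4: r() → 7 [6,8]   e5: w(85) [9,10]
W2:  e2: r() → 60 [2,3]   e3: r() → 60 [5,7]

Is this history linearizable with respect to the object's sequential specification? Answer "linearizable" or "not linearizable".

events 1..7 are fine; event 8 — the response of e4 at time 8 — makes the prefix non-linearizable
4 completed operations, 4 real-time-consistent orders — every register replay fails
one such order, e1, e2, e3, e4, breaks at step 4 where e4 r() → 7 is illegal
one such order, e1, e2, e4, e3, breaks at step 3 where e4 r() → 7 is illegal

not linearizable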